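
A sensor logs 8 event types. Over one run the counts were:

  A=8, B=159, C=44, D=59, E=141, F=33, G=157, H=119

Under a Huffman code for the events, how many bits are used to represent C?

4

Repeatedly merge the two smallest:
A(8) + F(33) → 41
41 + C(44) → 85
D(59) + 85 → 144
H(119) + E(141) → 260
144 + G(157) → 301
B(159) + 260 → 419
301 + 419 → 720
The subtree containing C is merged 4 times, so code length = 4.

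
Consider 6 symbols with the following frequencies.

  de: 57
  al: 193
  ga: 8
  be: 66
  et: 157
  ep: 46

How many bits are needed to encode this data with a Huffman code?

1203

Greedily combine the two least-frequent nodes:
combine ga(8), ep(46) → 54
combine 54, de(57) → 111
combine be(66), 111 → 177
combine et(157), 177 → 334
combine al(193), 334 → 527
The encoded length is the sum of every internal node's weight: 54 + 111 + 177 + 334 + 527 = 1203 bits.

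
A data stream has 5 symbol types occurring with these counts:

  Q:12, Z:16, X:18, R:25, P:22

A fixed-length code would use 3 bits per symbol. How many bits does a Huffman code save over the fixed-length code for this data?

Fixed-length: 3 bits × 93 symbols = 279 bits.
Huffman merges:
merge Q(12) and Z(16): 28
merge X(18) and P(22): 40
merge R(25) and 28: 53
merge 40 and 53: 93
Huffman total = 28 + 40 + 53 + 93 = 214 bits.
Saving = 279 − 214 = 65 bits.

65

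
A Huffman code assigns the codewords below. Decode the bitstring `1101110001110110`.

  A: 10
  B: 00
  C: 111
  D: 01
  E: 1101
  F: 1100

EFDEA

Read left to right; each codeword is recognised as soon as it completes (prefix code):
  1101→E | 1100→F | 01→D | 1101→E | 10→A
Decoded message: EFDEA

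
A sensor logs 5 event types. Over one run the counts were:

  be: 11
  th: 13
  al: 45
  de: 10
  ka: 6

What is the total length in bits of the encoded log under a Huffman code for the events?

165

Build the Huffman tree bottom-up:
combine ka(6), de(10) → 16
combine be(11), th(13) → 24
combine 16, 24 → 40
combine 40, al(45) → 85
The encoded length is the sum of every internal node's weight: 16 + 24 + 40 + 85 = 165 bits.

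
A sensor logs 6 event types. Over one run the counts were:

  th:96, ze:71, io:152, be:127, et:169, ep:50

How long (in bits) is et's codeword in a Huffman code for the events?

2

Huffman merges, smallest pair first:
merge ep(50) and ze(71): 121
merge th(96) and 121: 217
merge be(127) and io(152): 279
merge et(169) and 217: 386
merge 279 and 386: 665
et's leaf is at depth 2, giving a 2-bit codeword.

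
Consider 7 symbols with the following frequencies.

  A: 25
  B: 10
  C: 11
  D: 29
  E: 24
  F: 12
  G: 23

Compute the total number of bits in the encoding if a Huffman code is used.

369

Greedily combine the two least-frequent nodes:
combine B(10), C(11) → 21
combine F(12), 21 → 33
combine G(23), E(24) → 47
combine A(25), D(29) → 54
combine 33, 47 → 80
combine 54, 80 → 134
Total encoded bits = sum of merged weights = 21 + 33 + 47 + 54 + 80 + 134 = 369.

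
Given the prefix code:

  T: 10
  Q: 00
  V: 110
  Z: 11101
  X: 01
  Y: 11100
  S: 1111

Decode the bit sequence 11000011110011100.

VQXYY

Read left to right; each codeword is recognised as soon as it completes (prefix code):
  110→V | 00→Q | 01→X | 11100→Y | 11100→Y
Decoded message: VQXYY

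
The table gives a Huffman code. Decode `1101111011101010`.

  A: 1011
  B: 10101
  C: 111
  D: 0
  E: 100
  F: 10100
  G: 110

Read left to right; each codeword is recognised as soon as it completes (prefix code):
  110→G | 111→C | 1011→A | 10101→B | 0→D
Decoded message: GCABD

GCABD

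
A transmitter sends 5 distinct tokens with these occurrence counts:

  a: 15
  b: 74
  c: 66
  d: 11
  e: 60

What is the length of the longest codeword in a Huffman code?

Merge the two lowest-weight nodes at each step:
merge d(11) and a(15): 26
merge 26 and e(60): 86
merge c(66) and b(74): 140
merge 86 and 140: 226
Maximum depth reached is 3.

3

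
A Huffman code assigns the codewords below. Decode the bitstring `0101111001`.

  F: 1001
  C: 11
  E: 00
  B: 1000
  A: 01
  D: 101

Read left to right; each codeword is recognised as soon as it completes (prefix code):
  01→A | 01→A | 11→C | 1001→F
Decoded message: AACF

AACF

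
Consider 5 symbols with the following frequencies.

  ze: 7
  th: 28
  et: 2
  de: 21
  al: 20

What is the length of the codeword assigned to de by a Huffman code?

Huffman merges, smallest pair first:
et(2) + ze(7) → 9
9 + al(20) → 29
de(21) + th(28) → 49
29 + 49 → 78
de's leaf is at depth 2, giving a 2-bit codeword.

2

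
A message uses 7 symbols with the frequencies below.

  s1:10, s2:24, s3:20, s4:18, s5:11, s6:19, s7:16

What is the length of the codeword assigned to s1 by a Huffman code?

3

Build the tree from the bottom:
merge s1(10) and s5(11): 21
merge s7(16) and s4(18): 34
merge s6(19) and s3(20): 39
merge 21 and s2(24): 45
merge 34 and 39: 73
merge 45 and 73: 118
The subtree containing s1 is merged 3 times, so code length = 3.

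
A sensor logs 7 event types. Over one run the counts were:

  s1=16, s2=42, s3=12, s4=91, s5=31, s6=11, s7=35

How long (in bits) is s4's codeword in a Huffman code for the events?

Repeatedly merge the two smallest:
merge s6(11) and s3(12): 23
merge s1(16) and 23: 39
merge s5(31) and s7(35): 66
merge 39 and s2(42): 81
merge 66 and 81: 147
merge s4(91) and 147: 238
s4 is a child of the root — depth 1, so its codeword is a single bit.

1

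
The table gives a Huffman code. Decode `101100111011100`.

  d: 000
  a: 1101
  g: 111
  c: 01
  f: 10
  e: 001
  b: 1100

fbgcb

Read left to right; each codeword is recognised as soon as it completes (prefix code):
  10→f | 1100→b | 111→g | 01→c | 1100→b
Decoded message: fbgcb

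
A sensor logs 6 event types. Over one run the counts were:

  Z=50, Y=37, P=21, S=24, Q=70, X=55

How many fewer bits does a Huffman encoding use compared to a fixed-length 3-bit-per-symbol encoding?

130

Fixed-length: 3 bits × 257 symbols = 771 bits.
Huffman merges:
P(21) + S(24) → 45
Y(37) + 45 → 82
Z(50) + X(55) → 105
Q(70) + 82 → 152
105 + 152 → 257
Huffman total = 45 + 82 + 105 + 152 + 257 = 641 bits.
Saving = 771 − 641 = 130 bits.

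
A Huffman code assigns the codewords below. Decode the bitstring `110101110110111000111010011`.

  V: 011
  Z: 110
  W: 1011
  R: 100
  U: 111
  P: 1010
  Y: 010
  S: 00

Read left to right; each codeword is recognised as soon as it completes (prefix code):
  110→Z | 1011→W | 1011→W | 011→V | 100→R | 011→V | 1010→P | 011→V
Decoded message: ZWWVRVPV

ZWWVRVPV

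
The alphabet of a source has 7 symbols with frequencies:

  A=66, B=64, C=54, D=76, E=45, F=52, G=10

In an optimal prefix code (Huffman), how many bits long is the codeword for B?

3

Huffman merges, smallest pair first:
G(10) + E(45) → 55
F(52) + C(54) → 106
55 + B(64) → 119
A(66) + D(76) → 142
106 + 119 → 225
142 + 225 → 367
B's leaf is at depth 3, giving a 3-bit codeword.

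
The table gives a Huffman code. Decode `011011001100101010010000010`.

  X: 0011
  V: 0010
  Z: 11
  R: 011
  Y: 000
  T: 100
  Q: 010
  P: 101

Read left to right; each codeword is recognised as soon as it completes (prefix code):
  011→R | 011→R | 0011→X | 0010→V | 101→P | 0010→V | 000→Y | 010→Q
Decoded message: RRXVPVYQ

RRXVPVYQ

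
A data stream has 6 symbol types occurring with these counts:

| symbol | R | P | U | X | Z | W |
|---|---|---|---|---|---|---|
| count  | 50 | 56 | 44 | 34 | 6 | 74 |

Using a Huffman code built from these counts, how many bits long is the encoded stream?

652

Build the Huffman tree bottom-up:
merge Z(6) and X(34): 40
merge 40 and U(44): 84
merge R(50) and P(56): 106
merge W(74) and 84: 158
merge 106 and 158: 264
Total encoded bits = sum of merged weights = 40 + 84 + 106 + 158 + 264 = 652.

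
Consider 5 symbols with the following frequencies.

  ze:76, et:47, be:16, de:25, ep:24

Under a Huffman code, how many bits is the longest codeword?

Merge the two lowest-weight nodes at each step:
be(16) + ep(24) → 40
de(25) + 40 → 65
et(47) + 65 → 112
ze(76) + 112 → 188
The first pair merged (be, ep) ends up deepest, at depth 4.

4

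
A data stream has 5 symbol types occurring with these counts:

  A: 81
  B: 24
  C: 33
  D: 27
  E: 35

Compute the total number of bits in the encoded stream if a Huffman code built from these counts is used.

Greedily combine the two least-frequent nodes:
combine B(24), D(27) → 51
combine C(33), E(35) → 68
combine 51, 68 → 119
combine A(81), 119 → 200
The encoded length is the sum of every internal node's weight: 51 + 68 + 119 + 200 = 438 bits.

438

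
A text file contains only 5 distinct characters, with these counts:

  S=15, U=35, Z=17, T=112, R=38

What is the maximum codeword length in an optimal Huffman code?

4

Merge the two lowest-weight nodes at each step:
merge S(15) and Z(17): 32
merge 32 and U(35): 67
merge R(38) and 67: 105
merge 105 and T(112): 217
The first pair merged (S, Z) ends up deepest, at depth 4.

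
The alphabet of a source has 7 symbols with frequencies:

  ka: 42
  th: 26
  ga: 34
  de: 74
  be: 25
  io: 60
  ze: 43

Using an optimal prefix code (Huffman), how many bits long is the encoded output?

Greedily combine the two least-frequent nodes:
be(25) + th(26) → 51
ga(34) + ka(42) → 76
ze(43) + 51 → 94
io(60) + de(74) → 134
76 + 94 → 170
134 + 170 → 304
The encoded length is the sum of every internal node's weight: 51 + 76 + 94 + 134 + 170 + 304 = 829 bits.

829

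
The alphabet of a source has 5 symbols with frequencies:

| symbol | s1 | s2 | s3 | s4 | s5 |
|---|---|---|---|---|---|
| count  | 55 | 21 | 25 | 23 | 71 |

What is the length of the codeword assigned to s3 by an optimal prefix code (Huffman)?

Repeatedly merge the two smallest:
combine s2(21), s4(23) → 44
combine s3(25), 44 → 69
combine s1(55), 69 → 124
combine s5(71), 124 → 195
s3 sits 3 levels below the root, so its codeword is 3 bits.

3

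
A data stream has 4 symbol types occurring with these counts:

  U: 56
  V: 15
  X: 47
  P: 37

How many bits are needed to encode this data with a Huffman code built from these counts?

306

Build the Huffman tree bottom-up:
V(15) + P(37) → 52
X(47) + 52 → 99
U(56) + 99 → 155
Each symbol's bit-cost is frequency × depth; summing gives 306 bits (equivalently 52 + 99 + 155).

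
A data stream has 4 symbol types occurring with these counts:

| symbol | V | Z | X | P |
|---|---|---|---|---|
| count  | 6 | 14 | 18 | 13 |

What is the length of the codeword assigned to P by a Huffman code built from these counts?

2

Huffman merges, smallest pair first:
merge V(6) and P(13): 19
merge Z(14) and X(18): 32
merge 19 and 32: 51
P sits 2 levels below the root, so its codeword is 2 bits.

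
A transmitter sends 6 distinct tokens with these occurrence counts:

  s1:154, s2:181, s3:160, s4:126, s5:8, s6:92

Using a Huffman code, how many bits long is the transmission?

1768

Build the Huffman tree bottom-up:
s5(8) + s6(92) → 100
100 + s4(126) → 226
s1(154) + s3(160) → 314
s2(181) + 226 → 407
314 + 407 → 721
Each symbol's bit-cost is frequency × depth; summing gives 1768 bits (equivalently 100 + 226 + 314 + 407 + 721).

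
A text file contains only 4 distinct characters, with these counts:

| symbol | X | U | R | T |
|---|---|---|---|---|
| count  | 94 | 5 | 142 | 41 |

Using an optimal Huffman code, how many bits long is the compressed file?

Build the Huffman tree bottom-up:
U(5) + T(41) → 46
46 + X(94) → 140
140 + R(142) → 282
Each symbol's bit-cost is frequency × depth; summing gives 468 bits (equivalently 46 + 140 + 282).

468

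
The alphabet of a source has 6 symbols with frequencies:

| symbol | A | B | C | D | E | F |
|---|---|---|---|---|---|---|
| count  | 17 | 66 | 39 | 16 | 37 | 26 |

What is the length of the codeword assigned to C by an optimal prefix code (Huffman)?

2

Repeatedly merge the two smallest:
combine D(16), A(17) → 33
combine F(26), 33 → 59
combine E(37), C(39) → 76
combine 59, B(66) → 125
combine 76, 125 → 201
C's leaf is at depth 2, giving a 2-bit codeword.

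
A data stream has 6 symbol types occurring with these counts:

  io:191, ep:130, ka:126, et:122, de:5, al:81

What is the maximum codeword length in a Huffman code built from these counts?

4

Merge the two lowest-weight nodes at each step:
de(5) + al(81) → 86
86 + et(122) → 208
ka(126) + ep(130) → 256
io(191) + 208 → 399
256 + 399 → 655
The first pair merged (de, al) ends up deepest, at depth 4.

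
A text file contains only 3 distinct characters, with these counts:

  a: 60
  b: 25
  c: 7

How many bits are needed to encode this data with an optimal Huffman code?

124

Merge the two smallest weights repeatedly:
combine c(7), b(25) → 32
combine 32, a(60) → 92
Total encoded bits = sum of merged weights = 32 + 92 = 124.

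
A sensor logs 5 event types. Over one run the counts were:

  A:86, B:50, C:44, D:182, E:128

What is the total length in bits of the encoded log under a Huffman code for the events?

Greedily combine the two least-frequent nodes:
combine C(44), B(50) → 94
combine A(86), 94 → 180
combine E(128), 180 → 308
combine D(182), 308 → 490
Total encoded bits = sum of merged weights = 94 + 180 + 308 + 490 = 1072.

1072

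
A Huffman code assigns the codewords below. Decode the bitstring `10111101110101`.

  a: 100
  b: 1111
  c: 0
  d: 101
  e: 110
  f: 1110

Read left to right; each codeword is recognised as soon as it completes (prefix code):
  101→d | 1110→f | 1110→f | 101→d
Decoded message: dffd

dffd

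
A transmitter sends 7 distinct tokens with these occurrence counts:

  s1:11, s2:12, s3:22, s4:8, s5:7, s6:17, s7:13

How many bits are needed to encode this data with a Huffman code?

Merge the two smallest weights repeatedly:
combine s5(7), s4(8) → 15
combine s1(11), s2(12) → 23
combine s7(13), 15 → 28
combine s6(17), s3(22) → 39
combine 23, 28 → 51
combine 39, 51 → 90
The encoded length is the sum of every internal node's weight: 15 + 23 + 28 + 39 + 51 + 90 = 246 bits.

246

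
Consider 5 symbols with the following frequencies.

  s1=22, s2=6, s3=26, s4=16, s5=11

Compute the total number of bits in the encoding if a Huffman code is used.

Merge the two smallest weights repeatedly:
combine s2(6), s5(11) → 17
combine s4(16), 17 → 33
combine s1(22), s3(26) → 48
combine 33, 48 → 81
Each symbol's bit-cost is frequency × depth; summing gives 179 bits (equivalently 17 + 33 + 48 + 81).

179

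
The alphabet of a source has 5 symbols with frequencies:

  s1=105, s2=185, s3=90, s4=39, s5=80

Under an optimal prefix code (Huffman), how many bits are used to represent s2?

2

Huffman merges, smallest pair first:
s4(39) + s5(80) → 119
s3(90) + s1(105) → 195
119 + s2(185) → 304
195 + 304 → 499
s2's leaf is at depth 2, giving a 2-bit codeword.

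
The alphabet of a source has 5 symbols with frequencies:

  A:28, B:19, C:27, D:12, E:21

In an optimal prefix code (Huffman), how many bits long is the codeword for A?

2

Build the tree from the bottom:
combine D(12), B(19) → 31
combine E(21), C(27) → 48
combine A(28), 31 → 59
combine 48, 59 → 107
A's leaf is at depth 2, giving a 2-bit codeword.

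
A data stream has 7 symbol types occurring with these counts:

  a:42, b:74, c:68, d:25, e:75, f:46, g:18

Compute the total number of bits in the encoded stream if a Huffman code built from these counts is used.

Build the Huffman tree bottom-up:
g(18) + d(25) → 43
a(42) + 43 → 85
f(46) + c(68) → 114
b(74) + e(75) → 149
85 + 114 → 199
149 + 199 → 348
The encoded length is the sum of every internal node's weight: 43 + 85 + 114 + 149 + 199 + 348 = 938 bits.

938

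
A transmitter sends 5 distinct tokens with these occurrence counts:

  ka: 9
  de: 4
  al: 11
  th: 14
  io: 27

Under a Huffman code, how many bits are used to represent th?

Build the tree from the bottom:
de(4) + ka(9) → 13
al(11) + 13 → 24
th(14) + 24 → 38
io(27) + 38 → 65
th's leaf is at depth 2, giving a 2-bit codeword.

2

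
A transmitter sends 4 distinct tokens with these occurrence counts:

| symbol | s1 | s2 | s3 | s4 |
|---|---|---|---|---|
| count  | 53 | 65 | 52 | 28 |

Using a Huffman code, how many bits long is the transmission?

396

Build the Huffman tree bottom-up:
combine s4(28), s3(52) → 80
combine s1(53), s2(65) → 118
combine 80, 118 → 198
Total encoded bits = sum of merged weights = 80 + 118 + 198 = 396.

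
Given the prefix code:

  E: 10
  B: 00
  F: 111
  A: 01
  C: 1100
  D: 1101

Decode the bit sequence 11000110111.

Read left to right; each codeword is recognised as soon as it completes (prefix code):
  1100→C | 01→A | 10→E | 111→F
Decoded message: CAEF

CAEF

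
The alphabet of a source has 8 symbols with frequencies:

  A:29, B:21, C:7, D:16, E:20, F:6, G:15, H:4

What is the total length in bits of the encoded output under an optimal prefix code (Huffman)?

Build the Huffman tree bottom-up:
combine H(4), F(6) → 10
combine C(7), 10 → 17
combine G(15), D(16) → 31
combine 17, E(20) → 37
combine B(21), A(29) → 50
combine 31, 37 → 68
combine 50, 68 → 118
The encoded length is the sum of every internal node's weight: 10 + 17 + 31 + 37 + 50 + 68 + 118 = 331 bits.

331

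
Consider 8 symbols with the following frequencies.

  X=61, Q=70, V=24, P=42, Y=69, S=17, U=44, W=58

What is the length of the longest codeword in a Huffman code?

4

Merge the two lowest-weight nodes at each step:
merge S(17) and V(24): 41
merge 41 and P(42): 83
merge U(44) and W(58): 102
merge X(61) and Y(69): 130
merge Q(70) and 83: 153
merge 102 and 130: 232
merge 153 and 232: 385
The first pair merged (S, V) ends up deepest, at depth 4.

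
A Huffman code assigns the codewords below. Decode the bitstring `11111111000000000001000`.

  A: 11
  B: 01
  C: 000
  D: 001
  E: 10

Read left to right; each codeword is recognised as soon as it completes (prefix code):
  11→A | 11→A | 11→A | 11→A | 000→C | 000→C | 000→C | 001→D | 000→C
Decoded message: AAAACCCDC

AAAACCCDC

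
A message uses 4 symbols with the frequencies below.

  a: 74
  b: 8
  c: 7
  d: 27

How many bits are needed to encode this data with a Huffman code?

173

Merge the two smallest weights repeatedly:
combine c(7), b(8) → 15
combine 15, d(27) → 42
combine 42, a(74) → 116
Total encoded bits = sum of merged weights = 15 + 42 + 116 = 173.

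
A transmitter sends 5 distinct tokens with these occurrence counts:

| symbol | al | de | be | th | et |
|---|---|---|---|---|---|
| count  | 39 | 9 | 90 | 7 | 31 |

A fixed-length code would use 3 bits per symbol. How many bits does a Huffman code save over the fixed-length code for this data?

Fixed-length: 3 bits × 176 symbols = 528 bits.
Huffman merges:
combine th(7), de(9) → 16
combine 16, et(31) → 47
combine al(39), 47 → 86
combine 86, be(90) → 176
Huffman total = 16 + 47 + 86 + 176 = 325 bits.
Saving = 528 − 325 = 203 bits.

203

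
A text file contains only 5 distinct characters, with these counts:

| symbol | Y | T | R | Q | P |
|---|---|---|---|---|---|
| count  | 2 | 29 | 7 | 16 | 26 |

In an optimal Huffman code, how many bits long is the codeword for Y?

4

Huffman merges, smallest pair first:
merge Y(2) and R(7): 9
merge 9 and Q(16): 25
merge 25 and P(26): 51
merge T(29) and 51: 80
Y sits 4 levels below the root, so its codeword is 4 bits.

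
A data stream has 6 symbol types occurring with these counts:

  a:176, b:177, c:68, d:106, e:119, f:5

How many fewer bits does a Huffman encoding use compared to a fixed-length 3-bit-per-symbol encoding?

399

Fixed-length: 3 bits × 651 symbols = 1953 bits.
Huffman merges:
f(5) + c(68) → 73
73 + d(106) → 179
e(119) + a(176) → 295
b(177) + 179 → 356
295 + 356 → 651
Huffman total = 73 + 179 + 295 + 356 + 651 = 1554 bits.
Saving = 1953 − 1554 = 399 bits.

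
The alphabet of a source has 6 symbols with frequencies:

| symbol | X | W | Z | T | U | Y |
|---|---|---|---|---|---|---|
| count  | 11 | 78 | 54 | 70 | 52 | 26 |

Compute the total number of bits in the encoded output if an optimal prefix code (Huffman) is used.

708

Merge the two smallest weights repeatedly:
merge X(11) and Y(26): 37
merge 37 and U(52): 89
merge Z(54) and T(70): 124
merge W(78) and 89: 167
merge 124 and 167: 291
Total encoded bits = sum of merged weights = 37 + 89 + 124 + 167 + 291 = 708.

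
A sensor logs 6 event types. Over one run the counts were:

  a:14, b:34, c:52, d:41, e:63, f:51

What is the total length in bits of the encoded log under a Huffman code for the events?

Greedily combine the two least-frequent nodes:
a(14) + b(34) → 48
d(41) + 48 → 89
f(51) + c(52) → 103
e(63) + 89 → 152
103 + 152 → 255
The encoded length is the sum of every internal node's weight: 48 + 89 + 103 + 152 + 255 = 647 bits.

647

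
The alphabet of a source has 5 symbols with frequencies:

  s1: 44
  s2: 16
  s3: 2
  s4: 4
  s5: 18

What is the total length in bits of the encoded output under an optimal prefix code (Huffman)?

152

Merge the two smallest weights repeatedly:
merge s3(2) and s4(4): 6
merge 6 and s2(16): 22
merge s5(18) and 22: 40
merge 40 and s1(44): 84
Each symbol's bit-cost is frequency × depth; summing gives 152 bits (equivalently 6 + 22 + 40 + 84).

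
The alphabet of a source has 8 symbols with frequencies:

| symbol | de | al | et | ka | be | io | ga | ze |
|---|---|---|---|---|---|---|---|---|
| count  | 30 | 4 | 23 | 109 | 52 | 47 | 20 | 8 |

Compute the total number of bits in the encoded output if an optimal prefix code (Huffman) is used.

Build the Huffman tree bottom-up:
al(4) + ze(8) → 12
12 + ga(20) → 32
et(23) + de(30) → 53
32 + io(47) → 79
be(52) + 53 → 105
79 + 105 → 184
ka(109) + 184 → 293
Total encoded bits = sum of merged weights = 12 + 32 + 53 + 79 + 105 + 184 + 293 = 758.

758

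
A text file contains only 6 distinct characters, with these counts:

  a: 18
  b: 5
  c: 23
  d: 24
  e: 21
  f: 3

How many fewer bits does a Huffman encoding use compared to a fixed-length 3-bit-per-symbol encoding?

Fixed-length: 3 bits × 94 symbols = 282 bits.
Huffman merges:
merge f(3) and b(5): 8
merge 8 and a(18): 26
merge e(21) and c(23): 44
merge d(24) and 26: 50
merge 44 and 50: 94
Huffman total = 8 + 26 + 44 + 50 + 94 = 222 bits.
Saving = 282 − 222 = 60 bits.

60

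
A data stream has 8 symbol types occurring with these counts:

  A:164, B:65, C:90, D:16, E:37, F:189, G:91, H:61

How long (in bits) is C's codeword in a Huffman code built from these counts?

3

Huffman merges, smallest pair first:
D(16) + E(37) → 53
53 + H(61) → 114
B(65) + C(90) → 155
G(91) + 114 → 205
155 + A(164) → 319
F(189) + 205 → 394
319 + 394 → 713
The subtree containing C is merged 3 times, so code length = 3.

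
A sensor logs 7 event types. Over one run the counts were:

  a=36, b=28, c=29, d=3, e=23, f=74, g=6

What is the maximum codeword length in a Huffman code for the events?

5

Merge the two lowest-weight nodes at each step:
d(3) + g(6) → 9
9 + e(23) → 32
b(28) + c(29) → 57
32 + a(36) → 68
57 + 68 → 125
f(74) + 125 → 199
The first pair merged (d, g) ends up deepest, at depth 5.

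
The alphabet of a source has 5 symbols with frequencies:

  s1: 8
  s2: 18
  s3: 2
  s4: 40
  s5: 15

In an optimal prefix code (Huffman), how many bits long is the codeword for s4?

1

Build the tree from the bottom:
s3(2) + s1(8) → 10
10 + s5(15) → 25
s2(18) + 25 → 43
s4(40) + 43 → 83
s4 sits one level below the root: a 1-bit codeword.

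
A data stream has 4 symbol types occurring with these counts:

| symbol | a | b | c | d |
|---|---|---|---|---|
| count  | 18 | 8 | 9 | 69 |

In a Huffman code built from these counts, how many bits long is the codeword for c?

3

Build the tree from the bottom:
b(8) + c(9) → 17
17 + a(18) → 35
35 + d(69) → 104
c sits 3 levels below the root, so its codeword is 3 bits.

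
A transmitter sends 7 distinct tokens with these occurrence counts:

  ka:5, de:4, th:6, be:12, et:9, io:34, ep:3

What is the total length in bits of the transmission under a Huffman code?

169

Merge the two smallest weights repeatedly:
combine ep(3), de(4) → 7
combine ka(5), th(6) → 11
combine 7, et(9) → 16
combine 11, be(12) → 23
combine 16, 23 → 39
combine io(34), 39 → 73
Each symbol's bit-cost is frequency × depth; summing gives 169 bits (equivalently 7 + 11 + 16 + 23 + 39 + 73).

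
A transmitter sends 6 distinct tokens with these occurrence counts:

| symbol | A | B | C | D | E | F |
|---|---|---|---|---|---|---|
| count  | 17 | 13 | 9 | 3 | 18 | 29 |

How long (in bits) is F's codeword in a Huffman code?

Repeatedly merge the two smallest:
D(3) + C(9) → 12
12 + B(13) → 25
A(17) + E(18) → 35
25 + F(29) → 54
35 + 54 → 89
F sits 2 levels below the root, so its codeword is 2 bits.

2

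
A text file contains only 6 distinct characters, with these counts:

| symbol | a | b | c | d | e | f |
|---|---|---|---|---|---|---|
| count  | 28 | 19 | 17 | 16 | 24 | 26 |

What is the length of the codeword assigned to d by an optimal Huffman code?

Build the tree from the bottom:
combine d(16), c(17) → 33
combine b(19), e(24) → 43
combine f(26), a(28) → 54
combine 33, 43 → 76
combine 54, 76 → 130
d sits 3 levels below the root, so its codeword is 3 bits.

3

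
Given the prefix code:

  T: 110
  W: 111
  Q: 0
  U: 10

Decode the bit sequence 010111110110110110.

QUWTTTT

Read left to right; each codeword is recognised as soon as it completes (prefix code):
  0→Q | 10→U | 111→W | 110→T | 110→T | 110→T | 110→T
Decoded message: QUWTTTT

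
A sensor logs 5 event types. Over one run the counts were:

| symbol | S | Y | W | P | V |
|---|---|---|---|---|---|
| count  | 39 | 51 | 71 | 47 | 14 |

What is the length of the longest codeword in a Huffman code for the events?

3

Merge the two lowest-weight nodes at each step:
V(14) + S(39) → 53
P(47) + Y(51) → 98
53 + W(71) → 124
98 + 124 → 222
The rarest symbols sit at the bottom; the longest codeword is 3 bits.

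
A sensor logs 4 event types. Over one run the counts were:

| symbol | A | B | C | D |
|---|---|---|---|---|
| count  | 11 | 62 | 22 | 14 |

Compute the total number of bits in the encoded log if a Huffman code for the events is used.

181

Build the Huffman tree bottom-up:
A(11) + D(14) → 25
C(22) + 25 → 47
47 + B(62) → 109
The encoded length is the sum of every internal node's weight: 25 + 47 + 109 = 181 bits.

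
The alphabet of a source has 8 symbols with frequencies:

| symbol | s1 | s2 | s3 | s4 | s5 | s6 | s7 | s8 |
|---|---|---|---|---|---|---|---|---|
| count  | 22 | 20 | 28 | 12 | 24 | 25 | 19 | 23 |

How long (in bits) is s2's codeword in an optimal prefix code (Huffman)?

3

Repeatedly merge the two smallest:
s4(12) + s7(19) → 31
s2(20) + s1(22) → 42
s8(23) + s5(24) → 47
s6(25) + s3(28) → 53
31 + 42 → 73
47 + 53 → 100
73 + 100 → 173
s2's leaf is at depth 3, giving a 3-bit codeword.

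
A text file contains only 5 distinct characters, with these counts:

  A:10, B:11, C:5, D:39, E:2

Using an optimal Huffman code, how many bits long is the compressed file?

Build the Huffman tree bottom-up:
E(2) + C(5) → 7
7 + A(10) → 17
B(11) + 17 → 28
28 + D(39) → 67
Total encoded bits = sum of merged weights = 7 + 17 + 28 + 67 = 119.

119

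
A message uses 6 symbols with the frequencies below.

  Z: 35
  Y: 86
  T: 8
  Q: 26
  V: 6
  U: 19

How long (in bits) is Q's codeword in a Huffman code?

3

Huffman merges, smallest pair first:
V(6) + T(8) → 14
14 + U(19) → 33
Q(26) + 33 → 59
Z(35) + 59 → 94
Y(86) + 94 → 180
The subtree containing Q is merged 3 times, so code length = 3.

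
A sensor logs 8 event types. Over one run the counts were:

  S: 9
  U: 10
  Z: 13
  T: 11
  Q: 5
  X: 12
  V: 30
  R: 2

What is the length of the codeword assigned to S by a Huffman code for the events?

3

Repeatedly merge the two smallest:
merge R(2) and Q(5): 7
merge 7 and S(9): 16
merge U(10) and T(11): 21
merge X(12) and Z(13): 25
merge 16 and 21: 37
merge 25 and V(30): 55
merge 37 and 55: 92
The subtree containing S is merged 3 times, so code length = 3.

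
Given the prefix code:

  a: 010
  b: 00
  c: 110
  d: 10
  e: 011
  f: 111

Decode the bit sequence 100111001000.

dedab

Read left to right; each codeword is recognised as soon as it completes (prefix code):
  10→d | 011→e | 10→d | 010→a | 00→b
Decoded message: dedab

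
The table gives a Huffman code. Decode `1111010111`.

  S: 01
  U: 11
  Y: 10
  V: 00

UUSSU

Read left to right; each codeword is recognised as soon as it completes (prefix code):
  11→U | 11→U | 01→S | 01→S | 11→U
Decoded message: UUSSU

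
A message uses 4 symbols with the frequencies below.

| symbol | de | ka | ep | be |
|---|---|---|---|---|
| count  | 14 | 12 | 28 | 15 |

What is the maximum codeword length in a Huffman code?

3

Merge the two lowest-weight nodes at each step:
ka(12) + de(14) → 26
be(15) + 26 → 41
ep(28) + 41 → 69
Maximum depth reached is 3.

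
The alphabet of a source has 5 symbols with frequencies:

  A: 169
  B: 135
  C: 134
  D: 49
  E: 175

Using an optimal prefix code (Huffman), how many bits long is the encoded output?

1507

Build the Huffman tree bottom-up:
merge D(49) and C(134): 183
merge B(135) and A(169): 304
merge E(175) and 183: 358
merge 304 and 358: 662
Total encoded bits = sum of merged weights = 183 + 304 + 358 + 662 = 1507.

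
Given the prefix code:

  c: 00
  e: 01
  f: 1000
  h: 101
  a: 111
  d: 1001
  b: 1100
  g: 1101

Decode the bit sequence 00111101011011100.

cahehb

Read left to right; each codeword is recognised as soon as it completes (prefix code):
  00→c | 111→a | 101→h | 01→e | 101→h | 1100→b
Decoded message: cahehb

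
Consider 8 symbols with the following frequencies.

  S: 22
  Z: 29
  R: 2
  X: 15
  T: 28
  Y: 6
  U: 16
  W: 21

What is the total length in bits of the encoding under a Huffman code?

Greedily combine the two least-frequent nodes:
combine R(2), Y(6) → 8
combine 8, X(15) → 23
combine U(16), W(21) → 37
combine S(22), 23 → 45
combine T(28), Z(29) → 57
combine 37, 45 → 82
combine 57, 82 → 139
Total encoded bits = sum of merged weights = 8 + 23 + 37 + 45 + 57 + 82 + 139 = 391.

391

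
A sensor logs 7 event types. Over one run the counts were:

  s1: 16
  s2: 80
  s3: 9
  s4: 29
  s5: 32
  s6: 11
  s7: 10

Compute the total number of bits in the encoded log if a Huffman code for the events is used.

Greedily combine the two least-frequent nodes:
combine s3(9), s7(10) → 19
combine s6(11), s1(16) → 27
combine 19, 27 → 46
combine s4(29), s5(32) → 61
combine 46, 61 → 107
combine s2(80), 107 → 187
Each symbol's bit-cost is frequency × depth; summing gives 447 bits (equivalently 19 + 27 + 46 + 61 + 107 + 187).

447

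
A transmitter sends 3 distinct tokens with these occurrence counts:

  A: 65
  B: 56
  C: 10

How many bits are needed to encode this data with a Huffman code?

197

Build the Huffman tree bottom-up:
C(10) + B(56) → 66
A(65) + 66 → 131
Each symbol's bit-cost is frequency × depth; summing gives 197 bits (equivalently 66 + 131).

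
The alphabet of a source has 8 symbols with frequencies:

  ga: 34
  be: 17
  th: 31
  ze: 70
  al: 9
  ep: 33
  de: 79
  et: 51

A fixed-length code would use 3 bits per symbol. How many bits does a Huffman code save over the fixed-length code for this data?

66

Fixed-length: 3 bits × 324 symbols = 972 bits.
Huffman merges:
merge al(9) and be(17): 26
merge 26 and th(31): 57
merge ep(33) and ga(34): 67
merge et(51) and 57: 108
merge 67 and ze(70): 137
merge de(79) and 108: 187
merge 137 and 187: 324
Huffman total = 26 + 57 + 67 + 108 + 137 + 187 + 324 = 906 bits.
Saving = 972 − 906 = 66 bits.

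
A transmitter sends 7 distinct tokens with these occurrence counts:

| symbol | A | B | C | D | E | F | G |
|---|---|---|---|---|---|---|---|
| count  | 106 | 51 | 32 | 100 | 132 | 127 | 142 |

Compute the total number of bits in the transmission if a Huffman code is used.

1879

Merge the two smallest weights repeatedly:
C(32) + B(51) → 83
83 + D(100) → 183
A(106) + F(127) → 233
E(132) + G(142) → 274
183 + 233 → 416
274 + 416 → 690
The encoded length is the sum of every internal node's weight: 83 + 183 + 233 + 274 + 416 + 690 = 1879 bits.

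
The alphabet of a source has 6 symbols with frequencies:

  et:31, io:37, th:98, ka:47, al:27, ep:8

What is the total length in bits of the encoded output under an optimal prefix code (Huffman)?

583

Merge the two smallest weights repeatedly:
merge ep(8) and al(27): 35
merge et(31) and 35: 66
merge io(37) and ka(47): 84
merge 66 and 84: 150
merge th(98) and 150: 248
Each symbol's bit-cost is frequency × depth; summing gives 583 bits (equivalently 35 + 66 + 84 + 150 + 248).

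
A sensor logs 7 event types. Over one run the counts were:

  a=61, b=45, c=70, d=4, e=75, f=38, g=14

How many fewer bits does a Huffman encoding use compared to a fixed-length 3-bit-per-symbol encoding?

Fixed-length: 3 bits × 307 symbols = 921 bits.
Huffman merges:
merge d(4) and g(14): 18
merge 18 and f(38): 56
merge b(45) and 56: 101
merge a(61) and c(70): 131
merge e(75) and 101: 176
merge 131 and 176: 307
Huffman total = 18 + 56 + 101 + 131 + 176 + 307 = 789 bits.
Saving = 921 − 789 = 132 bits.

132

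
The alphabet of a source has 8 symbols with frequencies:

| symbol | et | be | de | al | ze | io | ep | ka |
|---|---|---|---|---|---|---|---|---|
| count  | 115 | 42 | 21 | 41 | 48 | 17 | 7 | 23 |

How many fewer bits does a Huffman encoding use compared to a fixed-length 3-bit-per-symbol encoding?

97

Fixed-length: 3 bits × 314 symbols = 942 bits.
Huffman merges:
merge ep(7) and io(17): 24
merge de(21) and ka(23): 44
merge 24 and al(41): 65
merge be(42) and 44: 86
merge ze(48) and 65: 113
merge 86 and 113: 199
merge et(115) and 199: 314
Huffman total = 24 + 44 + 65 + 86 + 113 + 199 + 314 = 845 bits.
Saving = 942 − 845 = 97 bits.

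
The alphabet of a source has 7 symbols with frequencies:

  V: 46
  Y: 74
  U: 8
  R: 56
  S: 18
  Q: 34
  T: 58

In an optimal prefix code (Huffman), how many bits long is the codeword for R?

3

Huffman merges, smallest pair first:
combine U(8), S(18) → 26
combine 26, Q(34) → 60
combine V(46), R(56) → 102
combine T(58), 60 → 118
combine Y(74), 102 → 176
combine 118, 176 → 294
The subtree containing R is merged 3 times, so code length = 3.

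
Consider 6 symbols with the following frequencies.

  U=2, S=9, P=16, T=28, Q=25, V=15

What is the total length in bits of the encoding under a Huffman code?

Greedily combine the two least-frequent nodes:
combine U(2), S(9) → 11
combine 11, V(15) → 26
combine P(16), Q(25) → 41
combine 26, T(28) → 54
combine 41, 54 → 95
The encoded length is the sum of every internal node's weight: 11 + 26 + 41 + 54 + 95 = 227 bits.

227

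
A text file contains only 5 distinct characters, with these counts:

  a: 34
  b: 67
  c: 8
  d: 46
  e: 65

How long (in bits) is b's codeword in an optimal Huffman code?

Huffman merges, smallest pair first:
combine c(8), a(34) → 42
combine 42, d(46) → 88
combine e(65), b(67) → 132
combine 88, 132 → 220
b sits 2 levels below the root, so its codeword is 2 bits.

2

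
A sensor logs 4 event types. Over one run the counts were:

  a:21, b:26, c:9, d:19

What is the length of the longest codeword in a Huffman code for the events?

Merge the two lowest-weight nodes at each step:
merge c(9) and d(19): 28
merge a(21) and b(26): 47
merge 28 and 47: 75
The rarest symbols sit at the bottom; the longest codeword is 2 bits.

2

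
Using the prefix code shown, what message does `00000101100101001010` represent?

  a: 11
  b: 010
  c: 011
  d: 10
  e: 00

Read left to right; each codeword is recognised as soon as it completes (prefix code):
  00→e | 00→e | 010→b | 11→a | 00→e | 10→d | 10→d | 010→b | 10→d
Decoded message: eebaeddbd

eebaeddbd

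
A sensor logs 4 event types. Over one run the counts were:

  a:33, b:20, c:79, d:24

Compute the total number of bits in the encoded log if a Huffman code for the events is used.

Merge the two smallest weights repeatedly:
b(20) + d(24) → 44
a(33) + 44 → 77
77 + c(79) → 156
The encoded length is the sum of every internal node's weight: 44 + 77 + 156 = 277 bits.

277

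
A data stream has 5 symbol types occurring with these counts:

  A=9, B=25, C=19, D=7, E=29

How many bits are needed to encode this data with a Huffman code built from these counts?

Build the Huffman tree bottom-up:
D(7) + A(9) → 16
16 + C(19) → 35
B(25) + E(29) → 54
35 + 54 → 89
The encoded length is the sum of every internal node's weight: 16 + 35 + 54 + 89 = 194 bits.

194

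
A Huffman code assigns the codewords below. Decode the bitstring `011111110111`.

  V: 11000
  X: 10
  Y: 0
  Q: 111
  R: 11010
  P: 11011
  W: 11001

YQQXQ

Read left to right; each codeword is recognised as soon as it completes (prefix code):
  0→Y | 111→Q | 111→Q | 10→X | 111→Q
Decoded message: YQQXQ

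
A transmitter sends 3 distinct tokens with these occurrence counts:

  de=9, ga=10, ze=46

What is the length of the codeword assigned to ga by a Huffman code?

Repeatedly merge the two smallest:
de(9) + ga(10) → 19
19 + ze(46) → 65
The subtree containing ga is merged 2 times, so code length = 2.

2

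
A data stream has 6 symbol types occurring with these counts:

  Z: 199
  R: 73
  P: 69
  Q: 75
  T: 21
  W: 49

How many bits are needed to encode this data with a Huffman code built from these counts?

1130

Merge the two smallest weights repeatedly:
T(21) + W(49) → 70
P(69) + 70 → 139
R(73) + Q(75) → 148
139 + 148 → 287
Z(199) + 287 → 486
Each symbol's bit-cost is frequency × depth; summing gives 1130 bits (equivalently 70 + 139 + 148 + 287 + 486).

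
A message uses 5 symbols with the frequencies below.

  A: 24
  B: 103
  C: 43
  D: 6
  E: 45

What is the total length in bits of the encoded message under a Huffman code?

442

Greedily combine the two least-frequent nodes:
merge D(6) and A(24): 30
merge 30 and C(43): 73
merge E(45) and 73: 118
merge B(103) and 118: 221
Each symbol's bit-cost is frequency × depth; summing gives 442 bits (equivalently 30 + 73 + 118 + 221).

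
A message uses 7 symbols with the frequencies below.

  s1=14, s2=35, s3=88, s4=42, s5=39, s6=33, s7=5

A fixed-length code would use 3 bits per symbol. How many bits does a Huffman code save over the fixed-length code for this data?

111

Fixed-length: 3 bits × 256 symbols = 768 bits.
Huffman merges:
combine s7(5), s1(14) → 19
combine 19, s6(33) → 52
combine s2(35), s5(39) → 74
combine s4(42), 52 → 94
combine 74, s3(88) → 162
combine 94, 162 → 256
Huffman total = 19 + 52 + 74 + 94 + 162 + 256 = 657 bits.
Saving = 768 − 657 = 111 bits.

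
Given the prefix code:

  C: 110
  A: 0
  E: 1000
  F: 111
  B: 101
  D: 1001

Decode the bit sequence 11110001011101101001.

Read left to right; each codeword is recognised as soon as it completes (prefix code):
  111→F | 1000→E | 101→B | 110→C | 110→C | 1001→D
Decoded message: FEBCCD

FEBCCD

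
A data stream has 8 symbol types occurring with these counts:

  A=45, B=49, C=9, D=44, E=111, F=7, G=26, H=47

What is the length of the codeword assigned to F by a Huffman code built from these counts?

5

Repeatedly merge the two smallest:
F(7) + C(9) → 16
16 + G(26) → 42
42 + D(44) → 86
A(45) + H(47) → 92
B(49) + 86 → 135
92 + E(111) → 203
135 + 203 → 338
F's leaf is at depth 5, giving a 5-bit codeword.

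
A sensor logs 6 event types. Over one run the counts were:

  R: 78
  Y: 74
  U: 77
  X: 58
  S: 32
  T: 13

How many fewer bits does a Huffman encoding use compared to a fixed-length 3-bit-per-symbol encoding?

Fixed-length: 3 bits × 332 symbols = 996 bits.
Huffman merges:
T(13) + S(32) → 45
45 + X(58) → 103
Y(74) + U(77) → 151
R(78) + 103 → 181
151 + 181 → 332
Huffman total = 45 + 103 + 151 + 181 + 332 = 812 bits.
Saving = 996 − 812 = 184 bits.

184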